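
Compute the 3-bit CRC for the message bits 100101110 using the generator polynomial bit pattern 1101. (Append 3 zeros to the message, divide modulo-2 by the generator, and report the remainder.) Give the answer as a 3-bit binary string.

111

Append 3 zeros: 100101110000. Divide by 1101 (XOR where the leading bit is 1):
  pos 0: 1001 XOR 1101 = 0100
  pos 1: 1000 XOR 1101 = 0101
  pos 2: 1011 XOR 1101 = 0110
  pos 3: 1101 XOR 1101 = 0000
  pos 7: 1000 XOR 1101 = 0101
  pos 8: 1010 XOR 1101 = 0111
Remainder (last 3 bits) = 111. This is the CRC / FCS.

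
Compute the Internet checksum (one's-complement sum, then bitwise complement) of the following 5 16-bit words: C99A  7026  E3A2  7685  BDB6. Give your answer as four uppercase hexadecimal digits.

One's-complement addition (fold any carry out of bit 15 back into bit 0):
  0xC99A + 0x7026 = 0x139C0 → wrap carry → 0x39C1
  0x39C1 + 0xE3A2 = 0x11D63 → wrap carry → 0x1D64
  0x1D64 + 0x7685 = 0x093E9
  0x93E9 + 0xBDB6 = 0x1519F → wrap carry → 0x51A0
One's-complement sum = 0x51A0.
Checksum = ~0x51A0 & 0xFFFF = 0xAE5F.

AE5F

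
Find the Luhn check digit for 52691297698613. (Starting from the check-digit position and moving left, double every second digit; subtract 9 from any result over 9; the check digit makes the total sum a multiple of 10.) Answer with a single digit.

4

Partial digits right→left: 3 1 6 8 9 6 7 9 2 1 9 6 2 5
Double every second digit counting from the check-digit position (so the 1st, 3rd, 5th, ... of the partial from the right).
  doubled (with −9 where >9): 6 3 9 5 4 9 4 → sum 40
  kept as-is: 1 8 6 9 1 6 5 → sum 36
Total = 40 + 36 = 76.
Check digit = (10 − (76 mod 10)) mod 10 = 4.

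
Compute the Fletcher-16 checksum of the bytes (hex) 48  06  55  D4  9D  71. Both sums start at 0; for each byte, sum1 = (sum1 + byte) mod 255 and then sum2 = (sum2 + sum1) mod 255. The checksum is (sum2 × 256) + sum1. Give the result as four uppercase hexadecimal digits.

5087

Running sums (mod 255):
  after byte 0 (48): sum1=72, sum2=72
  after byte 1 (06): sum1=78, sum2=150
  after byte 2 (55): sum1=163, sum2=58
  after byte 3 (D4): sum1=120, sum2=178
  after byte 4 (9D): sum1=22, sum2=200
  after byte 5 (71): sum1=135, sum2=80
Checksum = sum2·256 + sum1 = 80·256 + 135 = 20615 = 0x5087.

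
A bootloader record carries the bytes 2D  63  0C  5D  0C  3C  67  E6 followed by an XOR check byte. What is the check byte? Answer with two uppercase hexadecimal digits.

AE

XOR the bytes together:
  start with 0x2D
  0x2D ⊕ 0x63 = 0x4E
  0x4E ⊕ 0x0C = 0x42
  0x42 ⊕ 0x5D = 0x1F
  0x1F ⊕ 0x0C = 0x13
  0x13 ⊕ 0x3C = 0x2F
  0x2F ⊕ 0x67 = 0x48
  0x48 ⊕ 0xE6 = 0xAE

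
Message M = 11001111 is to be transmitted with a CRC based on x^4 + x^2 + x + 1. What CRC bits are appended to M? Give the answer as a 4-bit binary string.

1100

Append 4 zeros: 110011110000. Divide by 10111 (XOR where the leading bit is 1):
  pos 0: 11001 XOR 10111 = 01110
  pos 1: 11101 XOR 10111 = 01010
  pos 2: 10101 XOR 10111 = 00010
  pos 5: 10100 XOR 10111 = 00011
Remainder (last 4 bits) = 1100. This is the CRC / FCS.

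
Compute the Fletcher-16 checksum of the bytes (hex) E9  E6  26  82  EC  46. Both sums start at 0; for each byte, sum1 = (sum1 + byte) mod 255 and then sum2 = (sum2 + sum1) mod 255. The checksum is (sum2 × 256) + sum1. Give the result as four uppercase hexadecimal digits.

3EAC

Running sums (mod 255):
  after byte 0 (E9): sum1=233, sum2=233
  after byte 1 (E6): sum1=208, sum2=186
  after byte 2 (26): sum1=246, sum2=177
  after byte 3 (82): sum1=121, sum2=43
  after byte 4 (EC): sum1=102, sum2=145
  after byte 5 (46): sum1=172, sum2=62
Checksum = sum2·256 + sum1 = 62·256 + 172 = 16044 = 0x3EAC.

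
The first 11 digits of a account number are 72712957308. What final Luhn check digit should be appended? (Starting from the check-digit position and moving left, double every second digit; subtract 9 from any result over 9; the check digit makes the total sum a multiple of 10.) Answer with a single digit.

3

Partial digits right→left: 8 0 3 7 5 9 2 1 7 2 7
Double every second digit counting from the check-digit position (so the 1st, 3rd, 5th, ... of the partial from the right).
  doubled (with −9 where >9): 7 6 1 4 5 5 → sum 28
  kept as-is: 0 7 9 1 2 → sum 19
Total = 28 + 19 = 47.
Check digit = (10 − (47 mod 10)) mod 10 = 3.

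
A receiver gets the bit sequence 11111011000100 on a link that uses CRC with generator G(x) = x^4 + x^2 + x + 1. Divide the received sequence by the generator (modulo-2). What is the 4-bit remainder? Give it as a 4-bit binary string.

0000

Modulo-2 division of 11111011000100 by 10111:
  pos 0: 11111 XOR 10111 = 01000
  pos 1: 10000 XOR 10111 = 00111
  pos 3: 11111 XOR 10111 = 01000
  pos 4: 10000 XOR 10111 = 00111
  pos 6: 11100 XOR 10111 = 01011
  pos 7: 10111 XOR 10111 = 00000
Remainder = 0000 (zero — the frame passes the CRC check).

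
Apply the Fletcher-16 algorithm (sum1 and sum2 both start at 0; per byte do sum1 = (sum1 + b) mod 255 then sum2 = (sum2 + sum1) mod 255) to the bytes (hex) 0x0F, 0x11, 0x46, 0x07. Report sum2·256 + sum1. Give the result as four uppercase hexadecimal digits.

Running sums (mod 255):
  after byte 0 (0x0F): sum1=15, sum2=15
  after byte 1 (0x11): sum1=32, sum2=47
  after byte 2 (0x46): sum1=102, sum2=149
  after byte 3 (0x07): sum1=109, sum2=3
Checksum = sum2·256 + sum1 = 3·256 + 109 = 877 = 0x036D.

036D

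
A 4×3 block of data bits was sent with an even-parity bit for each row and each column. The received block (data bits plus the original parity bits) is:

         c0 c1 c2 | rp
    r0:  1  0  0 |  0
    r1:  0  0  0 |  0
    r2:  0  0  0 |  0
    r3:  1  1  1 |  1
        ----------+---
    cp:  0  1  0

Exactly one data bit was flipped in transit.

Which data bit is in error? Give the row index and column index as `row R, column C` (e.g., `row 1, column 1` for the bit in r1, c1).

row 0, column 2

Recompute each row's even parity and compare to rp:
  r0: data parity 1, sent rp 0 → mismatch
  r1: data parity 0, sent rp 0 → ok
  r2: data parity 0, sent rp 0 → ok
  r3: data parity 1, sent rp 1 → ok
Recompute each column's even parity and compare to cp:
  c0: data parity 0, sent cp 0 → ok
  c1: data parity 1, sent cp 1 → ok
  c2: data parity 1, sent cp 0 → mismatch
Exactly one row (r0) and one column (c2) fail → the flipped bit is at their intersection.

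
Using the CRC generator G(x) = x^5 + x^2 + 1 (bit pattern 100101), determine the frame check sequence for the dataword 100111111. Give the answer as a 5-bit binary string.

Append 5 zeros: 10011111100000. Divide by 100101 (XOR where the leading bit is 1):
  pos 0: 100111 XOR 100101 = 000010
  pos 4: 101110 XOR 100101 = 001011
  pos 6: 101100 XOR 100101 = 001001
  pos 8: 100100 XOR 100101 = 000001
Remainder (last 5 bits) = 00001. This is the CRC / FCS.

00001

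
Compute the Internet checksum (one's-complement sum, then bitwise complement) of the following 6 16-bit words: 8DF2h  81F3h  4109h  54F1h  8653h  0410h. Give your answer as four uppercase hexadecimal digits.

CFBB

One's-complement addition (fold any carry out of bit 15 back into bit 0):
  0x8DF2 + 0x81F3 = 0x10FE5 → wrap carry → 0x0FE6
  0x0FE6 + 0x4109 = 0x050EF
  0x50EF + 0x54F1 = 0x0A5E0
  0xA5E0 + 0x8653 = 0x12C33 → wrap carry → 0x2C34
  0x2C34 + 0x0410 = 0x03044
One's-complement sum = 0x3044.
Checksum = ~0x3044 & 0xFFFF = 0xCFBB.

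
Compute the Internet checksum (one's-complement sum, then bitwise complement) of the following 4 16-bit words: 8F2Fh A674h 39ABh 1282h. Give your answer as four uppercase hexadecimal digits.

One's-complement addition (fold any carry out of bit 15 back into bit 0):
  0x8F2F + 0xA674 = 0x135A3 → wrap carry → 0x35A4
  0x35A4 + 0x39AB = 0x06F4F
  0x6F4F + 0x1282 = 0x081D1
One's-complement sum = 0x81D1.
Checksum = ~0x81D1 & 0xFFFF = 0x7E2E.

7E2E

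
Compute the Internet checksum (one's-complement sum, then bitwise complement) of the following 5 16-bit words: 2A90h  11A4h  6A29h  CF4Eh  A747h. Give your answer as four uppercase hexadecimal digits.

E30B

One's-complement addition (fold any carry out of bit 15 back into bit 0):
  0x2A90 + 0x11A4 = 0x03C34
  0x3C34 + 0x6A29 = 0x0A65D
  0xA65D + 0xCF4E = 0x175AB → wrap carry → 0x75AC
  0x75AC + 0xA747 = 0x11CF3 → wrap carry → 0x1CF4
One's-complement sum = 0x1CF4.
Checksum = ~0x1CF4 & 0xFFFF = 0xE30B.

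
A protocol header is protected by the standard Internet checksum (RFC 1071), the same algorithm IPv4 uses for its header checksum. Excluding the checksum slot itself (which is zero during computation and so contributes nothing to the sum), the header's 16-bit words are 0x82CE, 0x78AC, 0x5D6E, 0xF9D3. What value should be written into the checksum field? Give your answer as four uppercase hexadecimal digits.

One's-complement addition (fold any carry out of bit 15 back into bit 0):
  0x82CE + 0x78AC = 0x0FB7A
  0xFB7A + 0x5D6E = 0x158E8 → wrap carry → 0x58E9
  0x58E9 + 0xF9D3 = 0x152BC → wrap carry → 0x52BD
One's-complement sum = 0x52BD.
Checksum = ~0x52BD & 0xFFFF = 0xAD42.

AD42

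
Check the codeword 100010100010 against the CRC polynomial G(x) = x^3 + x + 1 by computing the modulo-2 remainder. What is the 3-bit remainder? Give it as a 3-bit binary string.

Modulo-2 division of 100010100010 by 1011:
  pos 0: 1000 XOR 1011 = 0011
  pos 2: 1110 XOR 1011 = 0101
  pos 3: 1011 XOR 1011 = 0000
Remainder = 010 (nonzero — an error is detected).

010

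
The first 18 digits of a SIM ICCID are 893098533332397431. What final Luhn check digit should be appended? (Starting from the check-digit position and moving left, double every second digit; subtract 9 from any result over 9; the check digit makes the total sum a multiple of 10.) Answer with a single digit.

Partial digits right→left: 1 3 4 7 9 3 2 3 3 3 3 5 8 9 0 3 9 8
Double every second digit counting from the check-digit position (so the 1st, 3rd, 5th, ... of the partial from the right).
  doubled (with −9 where >9): 2 8 9 4 6 6 7 0 9 → sum 51
  kept as-is: 3 7 3 3 3 5 9 3 8 → sum 44
Total = 51 + 44 = 95.
Check digit = (10 − (95 mod 10)) mod 10 = 5.

5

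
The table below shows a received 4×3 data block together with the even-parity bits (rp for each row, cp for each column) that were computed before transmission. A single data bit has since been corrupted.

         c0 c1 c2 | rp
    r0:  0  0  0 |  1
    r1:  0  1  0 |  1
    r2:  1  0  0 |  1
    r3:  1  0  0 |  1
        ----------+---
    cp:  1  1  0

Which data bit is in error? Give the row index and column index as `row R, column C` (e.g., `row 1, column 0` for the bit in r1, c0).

Recompute each row's even parity and compare to rp:
  r0: data parity 0, sent rp 1 → mismatch
  r1: data parity 1, sent rp 1 → ok
  r2: data parity 1, sent rp 1 → ok
  r3: data parity 1, sent rp 1 → ok
Recompute each column's even parity and compare to cp:
  c0: data parity 0, sent cp 1 → mismatch
  c1: data parity 1, sent cp 1 → ok
  c2: data parity 0, sent cp 0 → ok
Exactly one row (r0) and one column (c0) fail → the flipped bit is at their intersection.

row 0, column 0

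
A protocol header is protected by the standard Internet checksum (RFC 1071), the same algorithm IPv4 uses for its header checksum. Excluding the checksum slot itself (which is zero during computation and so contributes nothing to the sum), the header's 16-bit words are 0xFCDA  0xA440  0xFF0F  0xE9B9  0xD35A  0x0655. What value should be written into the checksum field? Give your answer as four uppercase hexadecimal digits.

One's-complement addition (fold any carry out of bit 15 back into bit 0):
  0xFCDA + 0xA440 = 0x1A11A → wrap carry → 0xA11B
  0xA11B + 0xFF0F = 0x1A02A → wrap carry → 0xA02B
  0xA02B + 0xE9B9 = 0x189E4 → wrap carry → 0x89E5
  0x89E5 + 0xD35A = 0x15D3F → wrap carry → 0x5D40
  0x5D40 + 0x0655 = 0x06395
One's-complement sum = 0x6395.
Checksum = ~0x6395 & 0xFFFF = 0x9C6A.

9C6A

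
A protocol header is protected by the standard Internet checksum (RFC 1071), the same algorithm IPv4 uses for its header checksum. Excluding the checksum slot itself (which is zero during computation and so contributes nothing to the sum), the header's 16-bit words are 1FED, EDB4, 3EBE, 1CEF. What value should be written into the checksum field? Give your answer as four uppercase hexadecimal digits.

One's-complement addition (fold any carry out of bit 15 back into bit 0):
  0x1FED + 0xEDB4 = 0x10DA1 → wrap carry → 0x0DA2
  0x0DA2 + 0x3EBE = 0x04C60
  0x4C60 + 0x1CEF = 0x0694F
One's-complement sum = 0x694F.
Checksum = ~0x694F & 0xFFFF = 0x96B0.

96B0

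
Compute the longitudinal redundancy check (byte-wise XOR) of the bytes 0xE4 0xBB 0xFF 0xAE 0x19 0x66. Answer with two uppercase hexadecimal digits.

71

XOR the bytes together:
  start with 0xE4
  0xE4 ⊕ 0xBB = 0x5F
  0x5F ⊕ 0xFF = 0xA0
  0xA0 ⊕ 0xAE = 0x0E
  0x0E ⊕ 0x19 = 0x17
  0x17 ⊕ 0x66 = 0x71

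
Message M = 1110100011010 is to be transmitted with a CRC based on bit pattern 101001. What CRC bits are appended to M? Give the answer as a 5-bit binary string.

10010

Append 5 zeros: 111010001101000000. Divide by 101001 (XOR where the leading bit is 1):
  pos 0: 111010 XOR 101001 = 010011
  pos 1: 100110 XOR 101001 = 001111
  pos 3: 111101 XOR 101001 = 010100
  pos 4: 101001 XOR 101001 = 000000
  pos 11: 100000 XOR 101001 = 001001
Remainder (last 5 bits) = 10010. This is the CRC / FCS.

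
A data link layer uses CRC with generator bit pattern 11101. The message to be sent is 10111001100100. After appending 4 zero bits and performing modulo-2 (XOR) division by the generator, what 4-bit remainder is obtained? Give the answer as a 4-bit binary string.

0111

Append 4 zeros: 101110011001000000. Divide by 11101 (XOR where the leading bit is 1):
  pos 0: 10111 XOR 11101 = 01010
  pos 1: 10100 XOR 11101 = 01001
  pos 2: 10010 XOR 11101 = 01111
  pos 3: 11111 XOR 11101 = 00010
  pos 6: 10100 XOR 11101 = 01001
  pos 7: 10011 XOR 11101 = 01110
  pos 8: 11100 XOR 11101 = 00001
  pos 12: 10000 XOR 11101 = 01101
  pos 13: 11010 XOR 11101 = 00111
Remainder (last 4 bits) = 0111. This is the CRC / FCS.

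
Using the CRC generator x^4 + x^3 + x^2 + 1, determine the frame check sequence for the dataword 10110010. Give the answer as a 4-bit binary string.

1100

Append 4 zeros: 101100100000. Divide by 11101 (XOR where the leading bit is 1):
  pos 0: 10110 XOR 11101 = 01011
  pos 1: 10110 XOR 11101 = 01011
  pos 2: 10111 XOR 11101 = 01010
  pos 3: 10100 XOR 11101 = 01001
  pos 4: 10010 XOR 11101 = 01111
  pos 5: 11110 XOR 11101 = 00011
Remainder (last 4 bits) = 1100. This is the CRC / FCS.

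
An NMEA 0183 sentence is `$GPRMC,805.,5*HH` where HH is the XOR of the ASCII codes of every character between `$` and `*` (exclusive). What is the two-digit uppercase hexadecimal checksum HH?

XOR the ASCII codes of the payload characters:
  'G' = 0x47 → acc = 0x47
  'P' = 0x50 → acc = 0x17
  'R' = 0x52 → acc = 0x45
  'M' = 0x4D → acc = 0x08
  'C' = 0x43 → acc = 0x4B
  ',' = 0x2C → acc = 0x67
  '8' = 0x38 → acc = 0x5F
  '0' = 0x30 → acc = 0x6F
  '5' = 0x35 → acc = 0x5A
  '.' = 0x2E → acc = 0x74
  ',' = 0x2C → acc = 0x58
  '5' = 0x35 → acc = 0x6D
Checksum = 0x6D.

6D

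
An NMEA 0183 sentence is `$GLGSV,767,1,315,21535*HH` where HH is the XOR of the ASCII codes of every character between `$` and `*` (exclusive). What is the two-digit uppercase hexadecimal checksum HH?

49

XOR the ASCII codes of the payload characters:
  'G' = 0x47 → acc = 0x47
  'L' = 0x4C → acc = 0x0B
  'G' = 0x47 → acc = 0x4C
  'S' = 0x53 → acc = 0x1F
  'V' = 0x56 → acc = 0x49
  ',' = 0x2C → acc = 0x65
  '7' = 0x37 → acc = 0x52
  '6' = 0x36 → acc = 0x64
  '7' = 0x37 → acc = 0x53
  ',' = 0x2C → acc = 0x7F
  '1' = 0x31 → acc = 0x4E
  ',' = 0x2C → acc = 0x62
  '3' = 0x33 → acc = 0x51
  '1' = 0x31 → acc = 0x60
  '5' = 0x35 → acc = 0x55
  ',' = 0x2C → acc = 0x79
  '2' = 0x32 → acc = 0x4B
  '1' = 0x31 → acc = 0x7A
  '5' = 0x35 → acc = 0x4F
  '3' = 0x33 → acc = 0x7C
  '5' = 0x35 → acc = 0x49
Checksum = 0x49.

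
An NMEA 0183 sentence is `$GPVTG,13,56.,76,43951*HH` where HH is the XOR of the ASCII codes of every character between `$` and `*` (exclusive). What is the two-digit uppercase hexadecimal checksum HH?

46

XOR the ASCII codes of the payload characters:
  'G' = 0x47 → acc = 0x47
  'P' = 0x50 → acc = 0x17
  'V' = 0x56 → acc = 0x41
  'T' = 0x54 → acc = 0x15
  'G' = 0x47 → acc = 0x52
  ',' = 0x2C → acc = 0x7E
  '1' = 0x31 → acc = 0x4F
  '3' = 0x33 → acc = 0x7C
  ',' = 0x2C → acc = 0x50
  '5' = 0x35 → acc = 0x65
  '6' = 0x36 → acc = 0x53
  '.' = 0x2E → acc = 0x7D
  ',' = 0x2C → acc = 0x51
  '7' = 0x37 → acc = 0x66
  '6' = 0x36 → acc = 0x50
  ',' = 0x2C → acc = 0x7C
  '4' = 0x34 → acc = 0x48
  '3' = 0x33 → acc = 0x7B
  '9' = 0x39 → acc = 0x42
  '5' = 0x35 → acc = 0x77
  '1' = 0x31 → acc = 0x46
Checksum = 0x46.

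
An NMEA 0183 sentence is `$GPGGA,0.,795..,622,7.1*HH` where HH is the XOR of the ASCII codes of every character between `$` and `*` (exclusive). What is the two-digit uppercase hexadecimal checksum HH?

6D

XOR the ASCII codes of the payload characters:
  'G' = 0x47 → acc = 0x47
  'P' = 0x50 → acc = 0x17
  'G' = 0x47 → acc = 0x50
  'G' = 0x47 → acc = 0x17
  'A' = 0x41 → acc = 0x56
  ',' = 0x2C → acc = 0x7A
  '0' = 0x30 → acc = 0x4A
  '.' = 0x2E → acc = 0x64
  ',' = 0x2C → acc = 0x48
  '7' = 0x37 → acc = 0x7F
  '9' = 0x39 → acc = 0x46
  '5' = 0x35 → acc = 0x73
  '.' = 0x2E → acc = 0x5D
  '.' = 0x2E → acc = 0x73
  ',' = 0x2C → acc = 0x5F
  '6' = 0x36 → acc = 0x69
  '2' = 0x32 → acc = 0x5B
  '2' = 0x32 → acc = 0x69
  ',' = 0x2C → acc = 0x45
  '7' = 0x37 → acc = 0x72
  '.' = 0x2E → acc = 0x5C
  '1' = 0x31 → acc = 0x6D
Checksum = 0x6D.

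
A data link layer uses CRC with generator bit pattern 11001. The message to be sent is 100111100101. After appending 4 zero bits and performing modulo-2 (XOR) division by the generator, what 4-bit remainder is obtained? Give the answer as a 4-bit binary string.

0110

Append 4 zeros: 1001111001010000. Divide by 11001 (XOR where the leading bit is 1):
  pos 0: 10011 XOR 11001 = 01010
  pos 1: 10101 XOR 11001 = 01100
  pos 2: 11001 XOR 11001 = 00000
  pos 9: 10100 XOR 11001 = 01101
  pos 10: 11010 XOR 11001 = 00011
Remainder (last 4 bits) = 0110. This is the CRC / FCS.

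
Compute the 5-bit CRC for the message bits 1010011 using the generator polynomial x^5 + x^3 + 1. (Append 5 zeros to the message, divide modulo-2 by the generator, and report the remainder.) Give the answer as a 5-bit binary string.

01001

Append 5 zeros: 101001100000. Divide by 101001 (XOR where the leading bit is 1):
  pos 0: 101001 XOR 101001 = 000000
  pos 6: 100000 XOR 101001 = 001001
Remainder (last 5 bits) = 01001. This is the CRC / FCS.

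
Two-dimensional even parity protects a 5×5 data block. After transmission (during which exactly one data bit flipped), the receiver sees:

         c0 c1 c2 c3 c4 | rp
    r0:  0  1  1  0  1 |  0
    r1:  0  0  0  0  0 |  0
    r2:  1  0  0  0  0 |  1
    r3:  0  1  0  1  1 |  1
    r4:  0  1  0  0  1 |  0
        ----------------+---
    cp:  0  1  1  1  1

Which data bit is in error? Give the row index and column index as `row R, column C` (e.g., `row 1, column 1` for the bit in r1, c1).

row 0, column 0

Recompute each row's even parity and compare to rp:
  r0: data parity 1, sent rp 0 → mismatch
  r1: data parity 0, sent rp 0 → ok
  r2: data parity 1, sent rp 1 → ok
  r3: data parity 1, sent rp 1 → ok
  r4: data parity 0, sent rp 0 → ok
Recompute each column's even parity and compare to cp:
  c0: data parity 1, sent cp 0 → mismatch
  c1: data parity 1, sent cp 1 → ok
  c2: data parity 1, sent cp 1 → ok
  c3: data parity 1, sent cp 1 → ok
  c4: data parity 1, sent cp 1 → ok
Exactly one row (r0) and one column (c0) fail → the flipped bit is at their intersection.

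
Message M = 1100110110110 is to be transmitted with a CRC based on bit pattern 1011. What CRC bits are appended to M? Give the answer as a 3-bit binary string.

100

Append 3 zeros: 1100110110110000. Divide by 1011 (XOR where the leading bit is 1):
  pos 0: 1100 XOR 1011 = 0111
  pos 1: 1111 XOR 1011 = 0100
  pos 2: 1001 XOR 1011 = 0010
  pos 4: 1001 XOR 1011 = 0010
  pos 6: 1010 XOR 1011 = 0001
  pos 9: 1110 XOR 1011 = 0101
  pos 10: 1010 XOR 1011 = 0001
Remainder (last 3 bits) = 100. This is the CRC / FCS.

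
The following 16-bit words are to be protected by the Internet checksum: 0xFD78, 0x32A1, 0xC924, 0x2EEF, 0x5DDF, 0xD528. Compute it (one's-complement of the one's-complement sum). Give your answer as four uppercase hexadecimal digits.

A4C9

One's-complement addition (fold any carry out of bit 15 back into bit 0):
  0xFD78 + 0x32A1 = 0x13019 → wrap carry → 0x301A
  0x301A + 0xC924 = 0x0F93E
  0xF93E + 0x2EEF = 0x1282D → wrap carry → 0x282E
  0x282E + 0x5DDF = 0x0860D
  0x860D + 0xD528 = 0x15B35 → wrap carry → 0x5B36
One's-complement sum = 0x5B36.
Checksum = ~0x5B36 & 0xFFFF = 0xA4C9.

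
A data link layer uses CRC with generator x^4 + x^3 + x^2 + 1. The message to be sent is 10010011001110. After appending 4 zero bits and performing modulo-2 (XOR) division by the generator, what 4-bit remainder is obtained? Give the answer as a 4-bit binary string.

Append 4 zeros: 100100110011100000. Divide by 11101 (XOR where the leading bit is 1):
  pos 0: 10010 XOR 11101 = 01111
  pos 1: 11110 XOR 11101 = 00011
  pos 4: 11110 XOR 11101 = 00011
  pos 7: 11011 XOR 11101 = 00110
  pos 9: 11010 XOR 11101 = 00111
  pos 11: 11100 XOR 11101 = 00001
Remainder (last 4 bits) = 0100. This is the CRC / FCS.

0100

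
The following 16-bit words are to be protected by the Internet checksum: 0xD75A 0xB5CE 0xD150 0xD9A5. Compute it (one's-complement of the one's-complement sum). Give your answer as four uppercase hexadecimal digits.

C7DF

One's-complement addition (fold any carry out of bit 15 back into bit 0):
  0xD75A + 0xB5CE = 0x18D28 → wrap carry → 0x8D29
  0x8D29 + 0xD150 = 0x15E79 → wrap carry → 0x5E7A
  0x5E7A + 0xD9A5 = 0x1381F → wrap carry → 0x3820
One's-complement sum = 0x3820.
Checksum = ~0x3820 & 0xFFFF = 0xC7DF.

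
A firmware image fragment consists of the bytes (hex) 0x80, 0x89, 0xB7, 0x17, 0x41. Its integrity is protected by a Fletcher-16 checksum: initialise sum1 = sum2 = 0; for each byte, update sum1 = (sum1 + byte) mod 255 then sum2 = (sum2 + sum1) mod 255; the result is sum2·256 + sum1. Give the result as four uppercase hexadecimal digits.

3F1A

Running sums (mod 255):
  after byte 0 (0x80): sum1=128, sum2=128
  after byte 1 (0x89): sum1=10, sum2=138
  after byte 2 (0xB7): sum1=193, sum2=76
  after byte 3 (0x17): sum1=216, sum2=37
  after byte 4 (0x41): sum1=26, sum2=63
Checksum = sum2·256 + sum1 = 63·256 + 26 = 16154 = 0x3F1A.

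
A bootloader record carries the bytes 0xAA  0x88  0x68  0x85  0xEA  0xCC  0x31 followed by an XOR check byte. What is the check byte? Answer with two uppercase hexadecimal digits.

D8

XOR the bytes together:
  start with 0xAA
  0xAA ⊕ 0x88 = 0x22
  0x22 ⊕ 0x68 = 0x4A
  0x4A ⊕ 0x85 = 0xCF
  0xCF ⊕ 0xEA = 0x25
  0x25 ⊕ 0xCC = 0xE9
  0xE9 ⊕ 0x31 = 0xD8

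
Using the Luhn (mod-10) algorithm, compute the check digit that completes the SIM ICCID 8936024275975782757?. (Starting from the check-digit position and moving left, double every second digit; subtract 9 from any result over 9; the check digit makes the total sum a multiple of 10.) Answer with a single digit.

2

Partial digits right→left: 7 5 7 2 8 7 5 7 9 5 7 2 4 2 0 6 3 9 8
Double every second digit counting from the check-digit position (so the 1st, 3rd, 5th, ... of the partial from the right).
  doubled (with −9 where >9): 5 5 7 1 9 5 8 0 6 7 → sum 53
  kept as-is: 5 2 7 7 5 2 2 6 9 → sum 45
Total = 53 + 45 = 98.
Check digit = (10 − (98 mod 10)) mod 10 = 2.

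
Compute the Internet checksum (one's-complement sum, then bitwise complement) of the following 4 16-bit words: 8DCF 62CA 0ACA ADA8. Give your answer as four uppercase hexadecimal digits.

56F3

One's-complement addition (fold any carry out of bit 15 back into bit 0):
  0x8DCF + 0x62CA = 0x0F099
  0xF099 + 0x0ACA = 0x0FB63
  0xFB63 + 0xADA8 = 0x1A90B → wrap carry → 0xA90C
One's-complement sum = 0xA90C.
Checksum = ~0xA90C & 0xFFFF = 0x56F3.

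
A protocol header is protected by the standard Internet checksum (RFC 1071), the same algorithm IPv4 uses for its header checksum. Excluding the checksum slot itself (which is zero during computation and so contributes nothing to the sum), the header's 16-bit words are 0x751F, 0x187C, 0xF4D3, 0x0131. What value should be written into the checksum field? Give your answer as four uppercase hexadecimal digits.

7C5F

One's-complement addition (fold any carry out of bit 15 back into bit 0):
  0x751F + 0x187C = 0x08D9B
  0x8D9B + 0xF4D3 = 0x1826E → wrap carry → 0x826F
  0x826F + 0x0131 = 0x083A0
One's-complement sum = 0x83A0.
Checksum = ~0x83A0 & 0xFFFF = 0x7C5F.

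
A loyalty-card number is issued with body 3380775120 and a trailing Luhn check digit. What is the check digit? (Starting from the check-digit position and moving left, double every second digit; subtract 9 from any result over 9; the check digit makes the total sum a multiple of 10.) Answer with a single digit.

Partial digits right→left: 0 2 1 5 7 7 0 8 3 3
Double every second digit counting from the check-digit position (so the 1st, 3rd, 5th, ... of the partial from the right).
  doubled (with −9 where >9): 0 2 5 0 6 → sum 13
  kept as-is: 2 5 7 8 3 → sum 25
Total = 13 + 25 = 38.
Check digit = (10 − (38 mod 10)) mod 10 = 2.

2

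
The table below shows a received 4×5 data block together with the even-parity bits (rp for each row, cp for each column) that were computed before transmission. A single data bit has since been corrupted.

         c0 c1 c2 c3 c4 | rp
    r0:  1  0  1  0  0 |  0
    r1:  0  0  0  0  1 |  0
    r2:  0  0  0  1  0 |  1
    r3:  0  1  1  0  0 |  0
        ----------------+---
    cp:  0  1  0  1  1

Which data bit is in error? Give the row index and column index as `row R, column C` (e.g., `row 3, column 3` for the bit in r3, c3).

Recompute each row's even parity and compare to rp:
  r0: data parity 0, sent rp 0 → ok
  r1: data parity 1, sent rp 0 → mismatch
  r2: data parity 1, sent rp 1 → ok
  r3: data parity 0, sent rp 0 → ok
Recompute each column's even parity and compare to cp:
  c0: data parity 1, sent cp 0 → mismatch
  c1: data parity 1, sent cp 1 → ok
  c2: data parity 0, sent cp 0 → ok
  c3: data parity 1, sent cp 1 → ok
  c4: data parity 1, sent cp 1 → ok
Exactly one row (r1) and one column (c0) fail → the flipped bit is at their intersection.

row 1, column 0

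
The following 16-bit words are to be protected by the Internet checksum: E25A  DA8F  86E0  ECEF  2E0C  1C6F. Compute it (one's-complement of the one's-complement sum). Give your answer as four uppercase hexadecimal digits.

One's-complement addition (fold any carry out of bit 15 back into bit 0):
  0xE25A + 0xDA8F = 0x1BCE9 → wrap carry → 0xBCEA
  0xBCEA + 0x86E0 = 0x143CA → wrap carry → 0x43CB
  0x43CB + 0xECEF = 0x130BA → wrap carry → 0x30BB
  0x30BB + 0x2E0C = 0x05EC7
  0x5EC7 + 0x1C6F = 0x07B36
One's-complement sum = 0x7B36.
Checksum = ~0x7B36 & 0xFFFF = 0x84C9.

84C9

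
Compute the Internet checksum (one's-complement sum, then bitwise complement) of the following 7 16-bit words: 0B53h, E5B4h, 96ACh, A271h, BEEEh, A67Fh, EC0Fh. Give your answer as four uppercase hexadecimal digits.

845B

One's-complement addition (fold any carry out of bit 15 back into bit 0):
  0x0B53 + 0xE5B4 = 0x0F107
  0xF107 + 0x96AC = 0x187B3 → wrap carry → 0x87B4
  0x87B4 + 0xA271 = 0x12A25 → wrap carry → 0x2A26
  0x2A26 + 0xBEEE = 0x0E914
  0xE914 + 0xA67F = 0x18F93 → wrap carry → 0x8F94
  0x8F94 + 0xEC0F = 0x17BA3 → wrap carry → 0x7BA4
One's-complement sum = 0x7BA4.
Checksum = ~0x7BA4 & 0xFFFF = 0x845B.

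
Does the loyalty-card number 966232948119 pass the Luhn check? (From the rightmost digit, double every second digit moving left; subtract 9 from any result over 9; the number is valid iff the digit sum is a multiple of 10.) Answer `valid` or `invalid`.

valid

From the right, keep odd positions and double even positions (subtract 9 from any doubled value over 9):
  doubled (positions 2,4,...): 2 7 9 6 3 9 → sum 36
  kept (positions 1,3,...): 9 1 4 2 2 6 → sum 24
Total = 60.
60 mod 10 = 0, so the number is valid.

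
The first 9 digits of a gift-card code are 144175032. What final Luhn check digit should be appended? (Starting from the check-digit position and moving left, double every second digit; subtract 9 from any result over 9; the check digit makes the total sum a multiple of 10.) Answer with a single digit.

Partial digits right→left: 2 3 0 5 7 1 4 4 1
Double every second digit counting from the check-digit position (so the 1st, 3rd, 5th, ... of the partial from the right).
  doubled (with −9 where >9): 4 0 5 8 2 → sum 19
  kept as-is: 3 5 1 4 → sum 13
Total = 19 + 13 = 32.
Check digit = (10 − (32 mod 10)) mod 10 = 8.

8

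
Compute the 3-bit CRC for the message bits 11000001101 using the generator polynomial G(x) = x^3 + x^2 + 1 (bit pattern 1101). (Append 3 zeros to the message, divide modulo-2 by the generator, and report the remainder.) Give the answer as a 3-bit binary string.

Append 3 zeros: 11000001101000. Divide by 1101 (XOR where the leading bit is 1):
  pos 0: 1100 XOR 1101 = 0001
  pos 3: 1000 XOR 1101 = 0101
  pos 4: 1011 XOR 1101 = 0110
  pos 5: 1101 XOR 1101 = 0000
  pos 10: 1000 XOR 1101 = 0101
Remainder (last 3 bits) = 101. This is the CRC / FCS.

101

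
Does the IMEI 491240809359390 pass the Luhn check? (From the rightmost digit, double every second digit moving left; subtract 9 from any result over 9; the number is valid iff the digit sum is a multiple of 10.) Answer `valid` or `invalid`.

From the right, keep odd positions and double even positions (subtract 9 from any doubled value over 9):
  doubled (positions 2,4,...): 9 9 6 0 0 4 9 → sum 37
  kept (positions 1,3,...): 0 3 5 9 8 4 1 4 → sum 34
Total = 71.
71 mod 10 = 1, so the number is invalid.

invalid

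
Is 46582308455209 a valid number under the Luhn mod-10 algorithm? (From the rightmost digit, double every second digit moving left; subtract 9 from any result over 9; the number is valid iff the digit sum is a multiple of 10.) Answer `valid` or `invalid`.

From the right, keep odd positions and double even positions (subtract 9 from any doubled value over 9):
  doubled (positions 2,4,...): 0 1 8 0 4 1 8 → sum 22
  kept (positions 1,3,...): 9 2 5 8 3 8 6 → sum 41
Total = 63.
63 mod 10 = 3, so the number is invalid.

invalid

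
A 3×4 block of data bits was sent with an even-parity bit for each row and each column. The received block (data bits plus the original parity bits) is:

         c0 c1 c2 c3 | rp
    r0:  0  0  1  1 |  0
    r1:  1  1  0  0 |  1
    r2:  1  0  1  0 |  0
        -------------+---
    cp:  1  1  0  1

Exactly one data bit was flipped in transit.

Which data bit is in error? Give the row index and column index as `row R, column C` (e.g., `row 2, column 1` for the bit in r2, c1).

Recompute each row's even parity and compare to rp:
  r0: data parity 0, sent rp 0 → ok
  r1: data parity 0, sent rp 1 → mismatch
  r2: data parity 0, sent rp 0 → ok
Recompute each column's even parity and compare to cp:
  c0: data parity 0, sent cp 1 → mismatch
  c1: data parity 1, sent cp 1 → ok
  c2: data parity 0, sent cp 0 → ok
  c3: data parity 1, sent cp 1 → ok
Exactly one row (r1) and one column (c0) fail → the flipped bit is at their intersection.

row 1, column 0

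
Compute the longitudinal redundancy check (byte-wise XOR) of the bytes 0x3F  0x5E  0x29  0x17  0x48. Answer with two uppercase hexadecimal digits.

XOR the bytes together:
  start with 0x3F
  0x3F ⊕ 0x5E = 0x61
  0x61 ⊕ 0x29 = 0x48
  0x48 ⊕ 0x17 = 0x5F
  0x5F ⊕ 0x48 = 0x17

17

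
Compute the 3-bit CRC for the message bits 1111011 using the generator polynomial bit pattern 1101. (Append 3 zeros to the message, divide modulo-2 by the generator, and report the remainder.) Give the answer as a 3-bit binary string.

Append 3 zeros: 1111011000. Divide by 1101 (XOR where the leading bit is 1):
  pos 0: 1111 XOR 1101 = 0010
  pos 2: 1001 XOR 1101 = 0100
  pos 3: 1001 XOR 1101 = 0100
  pos 4: 1000 XOR 1101 = 0101
  pos 5: 1010 XOR 1101 = 0111
  pos 6: 1110 XOR 1101 = 0011
Remainder (last 3 bits) = 011. This is the CRC / FCS.

011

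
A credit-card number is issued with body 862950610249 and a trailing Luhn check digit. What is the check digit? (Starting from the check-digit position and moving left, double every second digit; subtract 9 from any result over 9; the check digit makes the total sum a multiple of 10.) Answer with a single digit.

Partial digits right→left: 9 4 2 0 1 6 0 5 9 2 6 8
Double every second digit counting from the check-digit position (so the 1st, 3rd, 5th, ... of the partial from the right).
  doubled (with −9 where >9): 9 4 2 0 9 3 → sum 27
  kept as-is: 4 0 6 5 2 8 → sum 25
Total = 27 + 25 = 52.
Check digit = (10 − (52 mod 10)) mod 10 = 8.

8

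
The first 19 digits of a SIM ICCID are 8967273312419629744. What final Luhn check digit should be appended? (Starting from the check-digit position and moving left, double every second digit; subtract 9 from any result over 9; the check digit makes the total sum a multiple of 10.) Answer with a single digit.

Partial digits right→left: 4 4 7 9 2 6 9 1 4 2 1 3 3 7 2 7 6 9 8
Double every second digit counting from the check-digit position (so the 1st, 3rd, 5th, ... of the partial from the right).
  doubled (with −9 where >9): 8 5 4 9 8 2 6 4 3 7 → sum 56
  kept as-is: 4 9 6 1 2 3 7 7 9 → sum 48
Total = 56 + 48 = 104.
Check digit = (10 − (104 mod 10)) mod 10 = 6.

6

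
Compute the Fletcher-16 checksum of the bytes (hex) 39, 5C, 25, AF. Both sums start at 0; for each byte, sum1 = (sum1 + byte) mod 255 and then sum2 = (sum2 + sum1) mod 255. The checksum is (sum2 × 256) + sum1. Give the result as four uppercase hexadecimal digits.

F36A

Running sums (mod 255):
  after byte 0 (39): sum1=57, sum2=57
  after byte 1 (5C): sum1=149, sum2=206
  after byte 2 (25): sum1=186, sum2=137
  after byte 3 (AF): sum1=106, sum2=243
Checksum = sum2·256 + sum1 = 243·256 + 106 = 62314 = 0xF36A.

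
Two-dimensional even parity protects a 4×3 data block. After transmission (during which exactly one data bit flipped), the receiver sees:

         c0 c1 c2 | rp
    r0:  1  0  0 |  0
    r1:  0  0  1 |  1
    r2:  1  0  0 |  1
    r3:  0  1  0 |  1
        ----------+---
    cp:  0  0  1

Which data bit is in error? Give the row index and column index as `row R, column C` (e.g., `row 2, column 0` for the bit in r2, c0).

Recompute each row's even parity and compare to rp:
  r0: data parity 1, sent rp 0 → mismatch
  r1: data parity 1, sent rp 1 → ok
  r2: data parity 1, sent rp 1 → ok
  r3: data parity 1, sent rp 1 → ok
Recompute each column's even parity and compare to cp:
  c0: data parity 0, sent cp 0 → ok
  c1: data parity 1, sent cp 0 → mismatch
  c2: data parity 1, sent cp 1 → ok
Exactly one row (r0) and one column (c1) fail → the flipped bit is at their intersection.

row 0, column 1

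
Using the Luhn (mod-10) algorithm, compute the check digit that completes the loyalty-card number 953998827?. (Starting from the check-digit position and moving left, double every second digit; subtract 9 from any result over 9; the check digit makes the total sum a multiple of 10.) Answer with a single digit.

Partial digits right→left: 7 2 8 8 9 9 3 5 9
Double every second digit counting from the check-digit position (so the 1st, 3rd, 5th, ... of the partial from the right).
  doubled (with −9 where >9): 5 7 9 6 9 → sum 36
  kept as-is: 2 8 9 5 → sum 24
Total = 36 + 24 = 60.
Check digit = (10 − (60 mod 10)) mod 10 = 0.

0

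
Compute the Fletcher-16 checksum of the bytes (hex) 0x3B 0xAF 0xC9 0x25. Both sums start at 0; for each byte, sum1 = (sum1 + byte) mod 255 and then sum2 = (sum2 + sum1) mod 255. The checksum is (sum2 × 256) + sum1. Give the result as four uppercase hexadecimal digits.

Running sums (mod 255):
  after byte 0 (0x3B): sum1=59, sum2=59
  after byte 1 (0xAF): sum1=234, sum2=38
  after byte 2 (0xC9): sum1=180, sum2=218
  after byte 3 (0x25): sum1=217, sum2=180
Checksum = sum2·256 + sum1 = 180·256 + 217 = 46297 = 0xB4D9.

B4D9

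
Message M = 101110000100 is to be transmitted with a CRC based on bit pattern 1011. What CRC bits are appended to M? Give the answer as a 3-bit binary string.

Append 3 zeros: 101110000100000. Divide by 1011 (XOR where the leading bit is 1):
  pos 0: 1011 XOR 1011 = 0000
  pos 4: 1000 XOR 1011 = 0011
  pos 6: 1101 XOR 1011 = 0110
  pos 7: 1100 XOR 1011 = 0111
  pos 8: 1110 XOR 1011 = 0101
  pos 9: 1010 XOR 1011 = 0001
Remainder (last 3 bits) = 100. This is the CRC / FCS.

100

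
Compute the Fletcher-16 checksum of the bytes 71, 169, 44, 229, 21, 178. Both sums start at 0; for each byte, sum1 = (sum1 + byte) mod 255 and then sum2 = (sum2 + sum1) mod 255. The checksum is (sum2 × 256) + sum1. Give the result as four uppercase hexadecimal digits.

3BCA

Running sums (mod 255):
  after byte 0 (71): sum1=71, sum2=71
  after byte 1 (169): sum1=240, sum2=56
  after byte 2 (44): sum1=29, sum2=85
  after byte 3 (229): sum1=3, sum2=88
  after byte 4 (21): sum1=24, sum2=112
  after byte 5 (178): sum1=202, sum2=59
Checksum = sum2·256 + sum1 = 59·256 + 202 = 15306 = 0x3BCA.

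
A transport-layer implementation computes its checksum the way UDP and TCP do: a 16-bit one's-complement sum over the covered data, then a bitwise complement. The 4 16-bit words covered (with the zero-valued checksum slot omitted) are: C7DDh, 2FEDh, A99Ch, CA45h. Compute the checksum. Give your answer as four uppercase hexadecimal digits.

One's-complement addition (fold any carry out of bit 15 back into bit 0):
  0xC7DD + 0x2FED = 0x0F7CA
  0xF7CA + 0xA99C = 0x1A166 → wrap carry → 0xA167
  0xA167 + 0xCA45 = 0x16BAC → wrap carry → 0x6BAD
One's-complement sum = 0x6BAD.
Checksum = ~0x6BAD & 0xFFFF = 0x9452.

9452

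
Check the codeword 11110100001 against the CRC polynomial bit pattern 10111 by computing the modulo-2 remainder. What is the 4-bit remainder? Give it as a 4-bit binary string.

Modulo-2 division of 11110100001 by 10111:
  pos 0: 11110 XOR 10111 = 01001
  pos 1: 10011 XOR 10111 = 00100
  pos 3: 10000 XOR 10111 = 00111
  pos 5: 11100 XOR 10111 = 01011
  pos 6: 10111 XOR 10111 = 00000
Remainder = 0000 (zero — the frame passes the CRC check).

0000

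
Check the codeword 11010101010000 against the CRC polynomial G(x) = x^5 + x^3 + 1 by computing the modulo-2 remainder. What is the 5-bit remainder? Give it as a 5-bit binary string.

Modulo-2 division of 11010101010000 by 101001:
  pos 0: 110101 XOR 101001 = 011100
  pos 1: 111000 XOR 101001 = 010001
  pos 2: 100011 XOR 101001 = 001010
  pos 4: 101001 XOR 101001 = 000000
Remainder = 00000 (zero — the frame passes the CRC check).

00000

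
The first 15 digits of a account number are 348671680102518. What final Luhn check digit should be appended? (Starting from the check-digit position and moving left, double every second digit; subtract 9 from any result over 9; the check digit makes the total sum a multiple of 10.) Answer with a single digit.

Partial digits right→left: 8 1 5 2 0 1 0 8 6 1 7 6 8 4 3
Double every second digit counting from the check-digit position (so the 1st, 3rd, 5th, ... of the partial from the right).
  doubled (with −9 where >9): 7 1 0 0 3 5 7 6 → sum 29
  kept as-is: 1 2 1 8 1 6 4 → sum 23
Total = 29 + 23 = 52.
Check digit = (10 − (52 mod 10)) mod 10 = 8.

8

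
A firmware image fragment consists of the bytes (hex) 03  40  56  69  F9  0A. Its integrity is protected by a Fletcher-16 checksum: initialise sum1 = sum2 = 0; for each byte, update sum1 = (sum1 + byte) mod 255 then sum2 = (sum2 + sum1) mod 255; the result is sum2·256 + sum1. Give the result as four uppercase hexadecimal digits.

E607

Running sums (mod 255):
  after byte 0 (03): sum1=3, sum2=3
  after byte 1 (40): sum1=67, sum2=70
  after byte 2 (56): sum1=153, sum2=223
  after byte 3 (69): sum1=3, sum2=226
  after byte 4 (F9): sum1=252, sum2=223
  after byte 5 (0A): sum1=7, sum2=230
Checksum = sum2·256 + sum1 = 230·256 + 7 = 58887 = 0xE607.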